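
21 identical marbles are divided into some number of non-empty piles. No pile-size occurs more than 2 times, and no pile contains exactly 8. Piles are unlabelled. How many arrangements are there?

Enumerating by decreasing first part gives 199 partitions in all.

199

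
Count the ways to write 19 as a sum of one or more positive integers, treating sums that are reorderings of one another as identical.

Systematic enumeration (by largest part, then next-largest, …) yields 490.

490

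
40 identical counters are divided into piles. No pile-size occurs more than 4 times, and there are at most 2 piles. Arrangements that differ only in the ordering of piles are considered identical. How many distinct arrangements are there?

Enumerating:
40
39,1
38,2
37,3
36,4
35,5
34,6
33,7
32,8
31,9
30,10
29,11
28,12
27,13
26,14
25,15
24,16
23,17
22,18
21,19
20,20

21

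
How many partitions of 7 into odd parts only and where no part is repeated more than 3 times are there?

Listing the qualifying partitions of 7:
7
5,1,1
3,3,1
Counting gives 3.

3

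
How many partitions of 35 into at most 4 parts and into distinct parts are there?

288

A full systematic count gives 288.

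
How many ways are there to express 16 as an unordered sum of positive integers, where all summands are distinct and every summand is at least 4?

6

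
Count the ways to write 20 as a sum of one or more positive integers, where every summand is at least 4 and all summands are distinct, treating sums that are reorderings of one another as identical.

12

The partitions of 20 that satisfy the conditions:
20
16,4
15,5
14,6
13,7
12,8
11,9
11,5,4
10,6,4
9,7,4
9,6,5
8,7,5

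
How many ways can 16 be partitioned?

231

There are 231 such partitions.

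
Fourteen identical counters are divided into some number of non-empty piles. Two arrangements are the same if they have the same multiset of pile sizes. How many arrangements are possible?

Enumerating by decreasing first part gives 135 partitions in all.

135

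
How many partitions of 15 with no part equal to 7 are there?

154

Enumerating by decreasing first part gives 154 partitions in all.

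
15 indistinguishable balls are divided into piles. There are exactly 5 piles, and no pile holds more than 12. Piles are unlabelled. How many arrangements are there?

A partial list (first 12 by largest part):
11+1+1+1+1
10+2+1+1+1
9+3+1+1+1
9+2+2+1+1
8+4+1+1+1
8+3+2+1+1
8+2+2+2+1
7+5+1+1+1
7+4+2+1+1
7+3+3+1+1
7+3+2+2+1
7+2+2+2+2
…and 18 more, for 30 total.

30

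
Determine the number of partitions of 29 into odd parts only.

256

Systematic enumeration (by largest part, then next-largest, …) yields 256.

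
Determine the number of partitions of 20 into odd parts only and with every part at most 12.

There are too many to list fully; the first 12 (by largest part) are:
9 + 11
1 + 1 + 7 + 11
1 + 3 + 5 + 11
1 + 1 + 1 + 1 + 5 + 11
3 + 3 + 3 + 11
1 + 1 + 1 + 3 + 3 + 11
1 + 1 + 1 + 1 + 1 + 1 + 3 + 11
1 + 1 + 1 + 1 + 1 + 1 + 1 + 1 + 1 + 11
1 + 1 + 9 + 9
1 + 3 + 7 + 9
1 + 1 + 1 + 1 + 7 + 9
1 + 5 + 5 + 9
…and 41 more, for 53 total.

53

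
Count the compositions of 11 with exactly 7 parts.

210

By stars and bars with positive parts, the count is C(10,6) = 210.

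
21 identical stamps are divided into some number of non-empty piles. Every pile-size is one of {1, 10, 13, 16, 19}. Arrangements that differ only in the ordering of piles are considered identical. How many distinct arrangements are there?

6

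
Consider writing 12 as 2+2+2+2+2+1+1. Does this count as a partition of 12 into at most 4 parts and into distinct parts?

No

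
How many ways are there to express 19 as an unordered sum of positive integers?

490

Direct enumeration gives 490 partitions.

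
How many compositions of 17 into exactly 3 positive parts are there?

120

A composition of 17 into 3 positive parts is chosen by placing 2 dividers among the 16 gaps between 17 units: C(16,2) = 120.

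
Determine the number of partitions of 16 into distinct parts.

32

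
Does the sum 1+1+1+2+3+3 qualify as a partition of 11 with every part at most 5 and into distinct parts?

No

The parts sum to 11, and the condition 'all summands are distinct' is violated.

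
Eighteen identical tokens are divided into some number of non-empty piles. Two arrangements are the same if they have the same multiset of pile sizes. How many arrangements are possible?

385

There are 385 such partitions.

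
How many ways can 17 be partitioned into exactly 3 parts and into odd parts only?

The partitions of 17 that satisfy the conditions:
15+1+1
13+3+1
11+5+1
11+3+3
9+7+1
9+5+3
7+7+3
7+5+5
That's 8 in total.

8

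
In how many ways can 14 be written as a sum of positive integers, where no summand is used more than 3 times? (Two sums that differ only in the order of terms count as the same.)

Direct enumeration gives 82 partitions.

82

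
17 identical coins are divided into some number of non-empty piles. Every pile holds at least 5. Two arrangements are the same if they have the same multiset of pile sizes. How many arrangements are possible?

7

They are:
17
12,5
11,6
10,7
9,8
7,5,5
6,6,5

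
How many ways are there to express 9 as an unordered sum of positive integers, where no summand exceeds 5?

Listing the qualifying partitions of 9:
5,4
5,3,1
5,2,2
5,2,1,1
5,1,1,1,1
4,4,1
4,3,2
4,3,1,1
4,2,2,1
4,2,1,1,1
4,1,1,1,1,1
3,3,3
3,3,2,1
3,3,1,1,1
3,2,2,2
3,2,2,1,1
3,2,1,1,1,1
3,1,1,1,1,1,1
2,2,2,2,1
2,2,2,1,1,1
2,2,1,1,1,1,1
2,1,1,1,1,1,1,1
1,1,1,1,1,1,1,1,1

23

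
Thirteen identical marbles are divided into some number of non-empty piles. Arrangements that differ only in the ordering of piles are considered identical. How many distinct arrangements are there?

101

Systematic enumeration (by largest part, then next-largest, …) yields 101.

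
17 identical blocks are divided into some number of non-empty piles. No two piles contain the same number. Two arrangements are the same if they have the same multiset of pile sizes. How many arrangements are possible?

38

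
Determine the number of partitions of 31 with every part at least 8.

The partitions of 31 that satisfy the conditions:
31
23+8
22+9
21+10
20+11
19+12
18+13
17+14
16+15
15+8+8
14+9+8
13+10+8
13+9+9
12+11+8
12+10+9
11+11+9
11+10+10

17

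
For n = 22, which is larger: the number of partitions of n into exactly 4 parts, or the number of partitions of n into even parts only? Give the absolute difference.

28

Partitions of 22 into exactly 4 parts: 84.
Partitions of 22 into even parts only: 56.
|84 − 56| = 28.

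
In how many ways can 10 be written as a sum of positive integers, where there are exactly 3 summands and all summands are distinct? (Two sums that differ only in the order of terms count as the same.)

4

They are:
7,2,1
6,3,1
5,4,1
5,3,2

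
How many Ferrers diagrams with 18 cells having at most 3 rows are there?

A partial list (first 12 by largest part):
18
17+1
16+2
16+1+1
15+3
15+2+1
14+4
14+3+1
14+2+2
13+5
13+4+1
13+3+2
…and 25 more, for 37 total.

37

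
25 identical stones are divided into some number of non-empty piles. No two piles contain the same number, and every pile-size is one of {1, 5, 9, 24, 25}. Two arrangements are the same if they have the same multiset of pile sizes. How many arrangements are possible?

2

They are:
25
24 + 1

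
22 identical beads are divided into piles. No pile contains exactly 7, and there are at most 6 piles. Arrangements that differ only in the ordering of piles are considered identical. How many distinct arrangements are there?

307

Enumerating by decreasing first part gives 307 partitions in all.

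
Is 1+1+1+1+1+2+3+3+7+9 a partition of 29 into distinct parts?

No

The parts sum to 29, and the condition 'all summands are distinct' is violated.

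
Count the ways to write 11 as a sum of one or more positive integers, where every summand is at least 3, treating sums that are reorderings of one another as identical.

They are:
11
8+3
7+4
6+5
5+3+3
4+4+3

6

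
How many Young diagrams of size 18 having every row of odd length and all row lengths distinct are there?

The partitions of 18 that satisfy the conditions:
17+1
15+3
13+5
11+7
9+5+3+1

5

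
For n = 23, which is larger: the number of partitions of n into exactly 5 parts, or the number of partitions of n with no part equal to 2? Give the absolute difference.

322

Partitions of 23 into exactly 5 parts: 141.
Partitions of 23 with no part equal to 2: 463.
|141 − 463| = 322.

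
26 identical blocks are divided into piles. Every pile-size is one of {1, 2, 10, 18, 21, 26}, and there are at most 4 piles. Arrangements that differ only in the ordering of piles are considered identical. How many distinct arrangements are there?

2

They are:
26
21,2,2,1
Counting gives 2.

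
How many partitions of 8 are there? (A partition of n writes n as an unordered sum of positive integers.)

22

Listing the qualifying partitions of 8:
8
1 + 7
2 + 6
1 + 1 + 6
3 + 5
1 + 2 + 5
1 + 1 + 1 + 5
4 + 4
1 + 3 + 4
2 + 2 + 4
1 + 1 + 2 + 4
1 + 1 + 1 + 1 + 4
2 + 3 + 3
1 + 1 + 3 + 3
1 + 2 + 2 + 3
1 + 1 + 1 + 2 + 3
1 + 1 + 1 + 1 + 1 + 3
2 + 2 + 2 + 2
1 + 1 + 2 + 2 + 2
1 + 1 + 1 + 1 + 2 + 2
1 + 1 + 1 + 1 + 1 + 1 + 2
1 + 1 + 1 + 1 + 1 + 1 + 1 + 1
That's 22 in total.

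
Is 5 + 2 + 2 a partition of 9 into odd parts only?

The parts sum to 9, and the condition 'every summand is odd' is violated.

No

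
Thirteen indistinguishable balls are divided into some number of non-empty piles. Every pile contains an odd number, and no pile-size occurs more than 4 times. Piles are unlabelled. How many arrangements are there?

The partitions of 13 that satisfy the conditions:
13
1 + 1 + 11
1 + 3 + 9
1 + 1 + 1 + 1 + 9
1 + 5 + 7
3 + 3 + 7
1 + 1 + 1 + 3 + 7
3 + 5 + 5
1 + 1 + 1 + 5 + 5
1 + 1 + 3 + 3 + 5
1 + 3 + 3 + 3 + 3
1 + 1 + 1 + 1 + 3 + 3 + 3
That's 12 in total.

12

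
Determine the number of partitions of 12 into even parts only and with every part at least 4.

Enumerating:
12
8,4
6,6
4,4,4

4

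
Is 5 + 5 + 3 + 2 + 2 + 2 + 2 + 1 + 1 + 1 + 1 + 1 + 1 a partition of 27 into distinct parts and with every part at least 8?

No

The parts sum to 27, and the condition 'all summands are distinct' is violated.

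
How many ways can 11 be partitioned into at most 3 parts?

The partitions of 11 that satisfy the conditions:
11
10 + 1
9 + 2
9 + 1 + 1
8 + 3
8 + 2 + 1
7 + 4
7 + 3 + 1
7 + 2 + 2
6 + 5
6 + 4 + 1
6 + 3 + 2
5 + 5 + 1
5 + 4 + 2
5 + 3 + 3
4 + 4 + 3

16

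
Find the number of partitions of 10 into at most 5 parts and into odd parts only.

6

They are:
9,1
7,3
7,1,1,1
5,5
5,3,1,1
3,3,3,1
That's 6 in total.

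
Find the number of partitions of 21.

792

Direct enumeration gives 792 partitions.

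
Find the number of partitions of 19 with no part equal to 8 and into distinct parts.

A partial list (first 12 by largest part):
19
18+1
17+2
16+3
16+2+1
15+4
15+3+1
14+5
14+4+1
14+3+2
13+6
13+5+1
…and 32 more, for 44 total.

44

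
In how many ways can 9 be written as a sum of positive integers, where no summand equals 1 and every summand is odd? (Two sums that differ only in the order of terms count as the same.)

The partitions of 9 that satisfy the conditions:
9
3+3+3

2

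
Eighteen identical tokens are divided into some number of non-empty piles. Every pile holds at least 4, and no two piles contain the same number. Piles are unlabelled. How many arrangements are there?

Enumerating:
18
14,4
13,5
12,6
11,7
10,8
9,5,4
8,6,4
7,6,5
Counting gives 9.

9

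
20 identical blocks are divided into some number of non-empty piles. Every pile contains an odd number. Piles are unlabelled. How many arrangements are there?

64

There are too many to list fully; the first 12 (by largest part) are:
19 + 1
17 + 3
17 + 1 + 1 + 1
15 + 5
15 + 3 + 1 + 1
15 + 1 + 1 + 1 + 1 + 1
13 + 7
13 + 5 + 1 + 1
13 + 3 + 3 + 1
13 + 3 + 1 + 1 + 1 + 1
13 + 1 + 1 + 1 + 1 + 1 + 1 + 1
11 + 9
…and 52 more, for 64 total.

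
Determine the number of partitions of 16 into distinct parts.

32

There are too many to list fully; the first 12 (by largest part) are:
16
1, 15
2, 14
3, 13
1, 2, 13
4, 12
1, 3, 12
5, 11
1, 4, 11
2, 3, 11
6, 10
1, 5, 10
…and 20 more, for 32 total.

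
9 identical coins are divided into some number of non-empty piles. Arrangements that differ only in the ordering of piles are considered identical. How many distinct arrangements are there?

A partial list (first 12 by largest part):
9
8, 1
7, 2
7, 1, 1
6, 3
6, 2, 1
6, 1, 1, 1
5, 4
5, 3, 1
5, 2, 2
5, 2, 1, 1
5, 1, 1, 1, 1
…and 18 more, for 30 total.

30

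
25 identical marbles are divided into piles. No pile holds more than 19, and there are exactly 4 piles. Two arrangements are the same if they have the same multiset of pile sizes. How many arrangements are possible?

Counting exhaustively, 116 partitions satisfy the conditions.

116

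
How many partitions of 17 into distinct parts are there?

A partial list (first 12 by largest part):
17
16,1
15,2
14,3
14,2,1
13,4
13,3,1
12,5
12,4,1
12,3,2
11,6
11,5,1
…and 26 more, for 38 total.

38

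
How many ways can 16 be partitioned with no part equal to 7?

A full systematic count gives 201.

201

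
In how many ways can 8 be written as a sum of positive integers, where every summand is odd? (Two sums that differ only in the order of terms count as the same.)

6

They are:
7 + 1
5 + 3
5 + 1 + 1 + 1
3 + 3 + 1 + 1
3 + 1 + 1 + 1 + 1 + 1
1 + 1 + 1 + 1 + 1 + 1 + 1 + 1
Counting gives 6.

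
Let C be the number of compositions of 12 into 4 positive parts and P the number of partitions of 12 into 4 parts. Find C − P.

150

Ordered (compositions into 4 parts): C(11,3) = 165.
Unordered (partitions into 4 parts): 15.
Difference: 165 − 15 = 150.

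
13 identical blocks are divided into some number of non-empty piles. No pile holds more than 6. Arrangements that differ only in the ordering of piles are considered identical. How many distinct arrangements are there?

71

Counting exhaustively, 71 partitions satisfy the conditions.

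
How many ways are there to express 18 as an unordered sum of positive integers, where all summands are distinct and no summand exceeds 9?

21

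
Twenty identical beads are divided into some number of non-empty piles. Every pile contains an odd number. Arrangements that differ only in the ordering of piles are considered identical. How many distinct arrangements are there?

There are too many to list fully; the first 12 (by largest part) are:
1 + 19
3 + 17
1 + 1 + 1 + 17
5 + 15
1 + 1 + 3 + 15
1 + 1 + 1 + 1 + 1 + 15
7 + 13
1 + 1 + 5 + 13
1 + 3 + 3 + 13
1 + 1 + 1 + 1 + 3 + 13
1 + 1 + 1 + 1 + 1 + 1 + 1 + 13
9 + 11
…and 52 more, for 64 total.

64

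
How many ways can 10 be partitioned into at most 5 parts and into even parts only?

7

They are:
10
2 + 8
4 + 6
2 + 2 + 6
2 + 4 + 4
2 + 2 + 2 + 4
2 + 2 + 2 + 2 + 2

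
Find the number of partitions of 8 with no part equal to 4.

17

The partitions of 8 that satisfy the conditions:
8
1,7
2,6
1,1,6
3,5
1,2,5
1,1,1,5
2,3,3
1,1,3,3
1,2,2,3
1,1,1,2,3
1,1,1,1,1,3
2,2,2,2
1,1,2,2,2
1,1,1,1,2,2
1,1,1,1,1,1,2
1,1,1,1,1,1,1,1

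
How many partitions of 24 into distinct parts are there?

A full systematic count gives 122.

122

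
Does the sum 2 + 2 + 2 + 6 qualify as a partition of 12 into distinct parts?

The parts sum to 12, and the condition 'all summands are distinct' is violated.

No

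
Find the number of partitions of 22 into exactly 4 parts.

84

A full systematic count gives 84.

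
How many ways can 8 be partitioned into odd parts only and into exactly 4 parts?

Listing the qualifying partitions of 8:
5,1,1,1
3,3,1,1
Counting gives 2.

2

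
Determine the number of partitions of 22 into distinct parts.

89

A full systematic count gives 89.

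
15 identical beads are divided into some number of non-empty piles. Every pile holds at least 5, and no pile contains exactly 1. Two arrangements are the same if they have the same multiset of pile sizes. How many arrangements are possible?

5

Enumerating:
15
10+5
9+6
8+7
5+5+5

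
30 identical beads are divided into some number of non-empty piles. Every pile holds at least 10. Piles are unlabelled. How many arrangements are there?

8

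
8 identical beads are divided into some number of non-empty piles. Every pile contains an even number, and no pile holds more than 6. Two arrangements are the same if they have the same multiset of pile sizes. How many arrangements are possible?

They are:
6+2
4+4
4+2+2
2+2+2+2

4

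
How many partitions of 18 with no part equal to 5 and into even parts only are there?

30

A partial list (first 12 by largest part):
18
2,16
4,14
2,2,14
6,12
2,4,12
2,2,2,12
8,10
2,6,10
4,4,10
2,2,4,10
2,2,2,2,10
…and 18 more, for 30 total.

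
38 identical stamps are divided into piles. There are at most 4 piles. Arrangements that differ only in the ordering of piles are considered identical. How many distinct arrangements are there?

551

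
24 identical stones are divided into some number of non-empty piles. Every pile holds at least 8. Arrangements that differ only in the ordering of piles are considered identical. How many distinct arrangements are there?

Enumerating:
24
8,16
9,15
10,14
11,13
12,12
8,8,8

7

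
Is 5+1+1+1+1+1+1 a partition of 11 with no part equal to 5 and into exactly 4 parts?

The parts sum to 11, and the condition 'no summand equals 5' is violated.

No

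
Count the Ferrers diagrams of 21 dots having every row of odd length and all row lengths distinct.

8

They are:
21
17,3,1
15,5,1
13,7,1
13,5,3
11,9,1
11,7,3
9,7,5
That's 8 in total.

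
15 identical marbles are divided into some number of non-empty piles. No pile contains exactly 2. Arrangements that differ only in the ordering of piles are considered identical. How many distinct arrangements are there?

75

There are 75 such partitions.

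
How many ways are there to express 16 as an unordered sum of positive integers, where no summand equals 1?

55

There are too many to list fully; the first 12 (by largest part) are:
16
14,2
13,3
12,4
12,2,2
11,5
11,3,2
10,6
10,4,2
10,3,3
10,2,2,2
9,7
…and 43 more, for 55 total.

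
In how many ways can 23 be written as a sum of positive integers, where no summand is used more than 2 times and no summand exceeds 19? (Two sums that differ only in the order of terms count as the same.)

349

There are 349 such partitions.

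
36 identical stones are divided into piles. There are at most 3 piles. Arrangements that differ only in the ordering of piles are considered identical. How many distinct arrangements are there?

127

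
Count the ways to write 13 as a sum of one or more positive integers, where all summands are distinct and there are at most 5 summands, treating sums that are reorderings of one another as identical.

The partitions of 13 that satisfy the conditions:
13
12, 1
11, 2
10, 3
10, 2, 1
9, 4
9, 3, 1
8, 5
8, 4, 1
8, 3, 2
7, 6
7, 5, 1
7, 4, 2
7, 3, 2, 1
6, 5, 2
6, 4, 3
6, 4, 2, 1
5, 4, 3, 1

18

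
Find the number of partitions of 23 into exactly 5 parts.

141

There are 141 such partitions.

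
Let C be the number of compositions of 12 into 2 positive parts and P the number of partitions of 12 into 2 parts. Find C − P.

5

Ordered (compositions into 2 parts): C(11,1) = 11.
Unordered (partitions into 2 parts): 6.
Difference: 11 − 6 = 5.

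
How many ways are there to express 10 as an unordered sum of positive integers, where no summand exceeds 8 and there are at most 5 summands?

28

A partial list (first 12 by largest part):
8,2
8,1,1
7,3
7,2,1
7,1,1,1
6,4
6,3,1
6,2,2
6,2,1,1
6,1,1,1,1
5,5
5,4,1
…and 16 more, for 28 total.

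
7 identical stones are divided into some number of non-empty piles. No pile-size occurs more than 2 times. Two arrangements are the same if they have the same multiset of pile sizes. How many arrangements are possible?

They are:
7
6,1
5,2
5,1,1
4,3
4,2,1
3,3,1
3,2,2
3,2,1,1
Counting gives 9.

9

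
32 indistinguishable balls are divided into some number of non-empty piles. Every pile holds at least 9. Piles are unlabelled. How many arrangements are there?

14

Listing the qualifying partitions of 32:
32
9+23
10+22
11+21
12+20
13+19
14+18
15+17
16+16
9+9+14
9+10+13
9+11+12
10+10+12
10+11+11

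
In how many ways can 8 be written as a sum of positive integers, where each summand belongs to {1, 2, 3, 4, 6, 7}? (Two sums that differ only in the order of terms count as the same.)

18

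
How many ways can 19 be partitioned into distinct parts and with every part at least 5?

Enumerating:
19
5 + 14
6 + 13
7 + 12
8 + 11
9 + 10
5 + 6 + 8

7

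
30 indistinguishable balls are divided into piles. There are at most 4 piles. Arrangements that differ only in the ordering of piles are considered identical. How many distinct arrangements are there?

There are 297 such partitions.

297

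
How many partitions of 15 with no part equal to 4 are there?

Direct enumeration gives 120 partitions.

120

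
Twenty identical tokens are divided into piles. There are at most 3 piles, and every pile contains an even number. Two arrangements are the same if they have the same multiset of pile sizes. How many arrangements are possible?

14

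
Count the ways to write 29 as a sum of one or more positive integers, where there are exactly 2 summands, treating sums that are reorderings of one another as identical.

They are:
28, 1
27, 2
26, 3
25, 4
24, 5
23, 6
22, 7
21, 8
20, 9
19, 10
18, 11
17, 12
16, 13
15, 14
That's 14 in total.

14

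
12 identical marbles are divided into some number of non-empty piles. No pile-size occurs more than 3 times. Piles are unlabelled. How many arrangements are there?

50

There are too many to list fully; the first 12 (by largest part) are:
12
11+1
10+2
10+1+1
9+3
9+2+1
9+1+1+1
8+4
8+3+1
8+2+2
8+2+1+1
7+5
…and 38 more, for 50 total.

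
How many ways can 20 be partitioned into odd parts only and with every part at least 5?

4

They are:
15+5
13+7
11+9
5+5+5+5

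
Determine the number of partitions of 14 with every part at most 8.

Systematic enumeration (by largest part, then next-largest, …) yields 116.

116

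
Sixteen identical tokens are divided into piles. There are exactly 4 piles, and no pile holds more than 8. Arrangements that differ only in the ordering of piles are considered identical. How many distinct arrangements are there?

23

Listing the qualifying partitions of 16:
8,6,1,1
8,5,2,1
8,4,3,1
8,4,2,2
8,3,3,2
7,7,1,1
7,6,2,1
7,5,3,1
7,5,2,2
7,4,4,1
7,4,3,2
7,3,3,3
6,6,3,1
6,6,2,2
6,5,4,1
6,5,3,2
6,4,4,2
6,4,3,3
5,5,5,1
5,5,4,2
5,5,3,3
5,4,4,3
4,4,4,4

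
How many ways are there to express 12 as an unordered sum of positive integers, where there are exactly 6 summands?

11

The partitions of 12 that satisfy the conditions:
1,1,1,1,1,7
1,1,1,1,2,6
1,1,1,1,3,5
1,1,1,2,2,5
1,1,1,1,4,4
1,1,1,2,3,4
1,1,2,2,2,4
1,1,1,3,3,3
1,1,2,2,3,3
1,2,2,2,2,3
2,2,2,2,2,2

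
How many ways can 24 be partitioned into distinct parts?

A full systematic count gives 122.

122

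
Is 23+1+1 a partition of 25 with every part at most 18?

The parts sum to 25, and the condition 'no summand exceeds 18' is violated.

No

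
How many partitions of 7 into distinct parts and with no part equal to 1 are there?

Listing the qualifying partitions of 7:
7
5 + 2
4 + 3
That's 3 in total.

3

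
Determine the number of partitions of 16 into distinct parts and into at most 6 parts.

32

A partial list (first 12 by largest part):
16
1,15
2,14
3,13
1,2,13
4,12
1,3,12
5,11
1,4,11
2,3,11
6,10
1,5,10
…and 20 more, for 32 total.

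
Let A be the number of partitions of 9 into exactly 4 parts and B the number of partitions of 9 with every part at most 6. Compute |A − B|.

20

Partitions of 9 into exactly 4 parts: 6.
Partitions of 9 with every part at most 6: 26.
|6 − 26| = 20.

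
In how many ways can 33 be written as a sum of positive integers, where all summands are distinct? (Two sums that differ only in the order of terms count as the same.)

448

Counting exhaustively, 448 partitions satisfy the conditions.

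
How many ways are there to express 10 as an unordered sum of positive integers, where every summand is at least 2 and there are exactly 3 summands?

4

The partitions of 10 that satisfy the conditions:
6+2+2
5+3+2
4+4+2
4+3+3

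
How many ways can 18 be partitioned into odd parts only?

46

There are too many to list fully; the first 12 (by largest part) are:
17+1
15+3
15+1+1+1
13+5
13+3+1+1
13+1+1+1+1+1
11+7
11+5+1+1
11+3+3+1
11+3+1+1+1+1
11+1+1+1+1+1+1+1
9+9
…and 34 more, for 46 total.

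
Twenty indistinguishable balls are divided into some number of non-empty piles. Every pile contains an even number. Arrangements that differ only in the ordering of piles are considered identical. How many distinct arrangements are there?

42

There are too many to list fully; the first 12 (by largest part) are:
20
18+2
16+4
16+2+2
14+6
14+4+2
14+2+2+2
12+8
12+6+2
12+4+4
12+4+2+2
12+2+2+2+2
…and 30 more, for 42 total.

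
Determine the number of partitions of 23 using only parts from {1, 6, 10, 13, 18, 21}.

13

They are:
21, 1, 1
18, 1, 1, 1, 1, 1
13, 10
13, 6, 1, 1, 1, 1
13, 1, 1, 1, 1, 1, 1, 1, 1, 1, 1
10, 10, 1, 1, 1
10, 6, 6, 1
10, 6, 1, 1, 1, 1, 1, 1, 1
10, 1, 1, 1, 1, 1, 1, 1, 1, 1, 1, 1, 1, 1
6, 6, 6, 1, 1, 1, 1, 1
6, 6, 1, 1, 1, 1, 1, 1, 1, 1, 1, 1, 1
6, 1, 1, 1, 1, 1, 1, 1, 1, 1, 1, 1, 1, 1, 1, 1, 1, 1
1, 1, 1, 1, 1, 1, 1, 1, 1, 1, 1, 1, 1, 1, 1, 1, 1, 1, 1, 1, 1, 1, 1
That's 13 in total.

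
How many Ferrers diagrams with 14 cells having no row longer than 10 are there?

128

Direct enumeration gives 128 partitions.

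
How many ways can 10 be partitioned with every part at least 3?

5

Enumerating:
10
7,3
6,4
5,5
4,3,3
Counting gives 5.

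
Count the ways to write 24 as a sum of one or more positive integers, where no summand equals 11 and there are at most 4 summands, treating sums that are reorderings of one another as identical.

Enumerating by decreasing first part gives 148 partitions in all.

148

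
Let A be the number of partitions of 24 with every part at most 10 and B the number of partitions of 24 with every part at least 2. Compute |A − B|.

Partitions of 24 with every part at most 10: 1204.
Partitions of 24 with every part at least 2: 320.
|1204 − 320| = 884.

884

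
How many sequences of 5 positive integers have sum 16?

1365

Place 4 bars in the 15 internal gaps of a row of 16 dots: C(15,4) = 1365.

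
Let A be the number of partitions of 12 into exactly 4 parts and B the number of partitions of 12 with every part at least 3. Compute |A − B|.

6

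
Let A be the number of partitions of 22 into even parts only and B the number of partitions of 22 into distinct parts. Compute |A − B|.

Partitions of 22 into even parts only: 56.
Partitions of 22 into distinct parts: 89.
|56 − 89| = 33.

33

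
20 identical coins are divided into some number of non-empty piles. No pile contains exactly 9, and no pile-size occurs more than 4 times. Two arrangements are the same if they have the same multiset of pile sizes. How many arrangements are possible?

365

Counting exhaustively, 365 partitions satisfy the conditions.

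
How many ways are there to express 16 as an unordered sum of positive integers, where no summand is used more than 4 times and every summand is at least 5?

6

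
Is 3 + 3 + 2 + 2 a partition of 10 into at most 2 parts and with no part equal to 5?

The parts sum to 10, and the condition 'there are at most 2 summands' is violated.

No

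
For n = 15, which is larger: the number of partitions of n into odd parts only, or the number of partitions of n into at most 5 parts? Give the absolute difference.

57

Partitions of 15 into odd parts only: 27.
Partitions of 15 into at most 5 parts: 84.
|27 − 84| = 57.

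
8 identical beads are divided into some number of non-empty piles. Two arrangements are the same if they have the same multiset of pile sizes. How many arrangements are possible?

Enumerating:
8
1,7
2,6
1,1,6
3,5
1,2,5
1,1,1,5
4,4
1,3,4
2,2,4
1,1,2,4
1,1,1,1,4
2,3,3
1,1,3,3
1,2,2,3
1,1,1,2,3
1,1,1,1,1,3
2,2,2,2
1,1,2,2,2
1,1,1,1,2,2
1,1,1,1,1,1,2
1,1,1,1,1,1,1,1
That's 22 in total.

22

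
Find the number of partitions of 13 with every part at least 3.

The partitions of 13 that satisfy the conditions:
13
10+3
9+4
8+5
7+6
7+3+3
6+4+3
5+5+3
5+4+4
4+3+3+3
Counting gives 10.

10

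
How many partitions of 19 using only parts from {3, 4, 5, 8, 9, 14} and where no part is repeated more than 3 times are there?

Listing the qualifying partitions of 19:
5+14
5+5+9
3+3+4+9
3+8+8
3+3+5+8
3+4+4+8
4+5+5+5
3+3+3+5+5
3+3+4+4+5
Counting gives 9.

9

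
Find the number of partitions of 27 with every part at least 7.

15

The partitions of 27 that satisfy the conditions:
27
7+20
8+19
9+18
10+17
11+16
12+15
13+14
7+7+13
7+8+12
7+9+11
8+8+11
7+10+10
8+9+10
9+9+9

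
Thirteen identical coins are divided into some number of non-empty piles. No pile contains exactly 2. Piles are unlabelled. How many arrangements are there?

There are too many to list fully; the first 12 (by largest part) are:
13
12+1
11+1+1
10+3
10+1+1+1
9+4
9+3+1
9+1+1+1+1
8+5
8+4+1
8+3+1+1
8+1+1+1+1+1
…and 33 more, for 45 total.

45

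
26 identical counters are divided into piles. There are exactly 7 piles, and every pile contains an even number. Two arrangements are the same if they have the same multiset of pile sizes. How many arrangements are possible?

11

The partitions of 26 that satisfy the conditions:
14, 2, 2, 2, 2, 2, 2
12, 4, 2, 2, 2, 2, 2
10, 6, 2, 2, 2, 2, 2
10, 4, 4, 2, 2, 2, 2
8, 8, 2, 2, 2, 2, 2
8, 6, 4, 2, 2, 2, 2
8, 4, 4, 4, 2, 2, 2
6, 6, 6, 2, 2, 2, 2
6, 6, 4, 4, 2, 2, 2
6, 4, 4, 4, 4, 2, 2
4, 4, 4, 4, 4, 4, 2
That's 11 in total.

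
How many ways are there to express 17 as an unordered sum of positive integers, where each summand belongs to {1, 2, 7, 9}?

The partitions of 17 that satisfy the conditions:
9 + 7 + 1
9 + 2 + 2 + 2 + 2
9 + 2 + 2 + 2 + 1 + 1
9 + 2 + 2 + 1 + 1 + 1 + 1
9 + 2 + 1 + 1 + 1 + 1 + 1 + 1
9 + 1 + 1 + 1 + 1 + 1 + 1 + 1 + 1
7 + 7 + 2 + 1
7 + 7 + 1 + 1 + 1
7 + 2 + 2 + 2 + 2 + 2
7 + 2 + 2 + 2 + 2 + 1 + 1
7 + 2 + 2 + 2 + 1 + 1 + 1 + 1
7 + 2 + 2 + 1 + 1 + 1 + 1 + 1 + 1
7 + 2 + 1 + 1 + 1 + 1 + 1 + 1 + 1 + 1
7 + 1 + 1 + 1 + 1 + 1 + 1 + 1 + 1 + 1 + 1
2 + 2 + 2 + 2 + 2 + 2 + 2 + 2 + 1
2 + 2 + 2 + 2 + 2 + 2 + 2 + 1 + 1 + 1
2 + 2 + 2 + 2 + 2 + 2 + 1 + 1 + 1 + 1 + 1
2 + 2 + 2 + 2 + 2 + 1 + 1 + 1 + 1 + 1 + 1 + 1
2 + 2 + 2 + 2 + 1 + 1 + 1 + 1 + 1 + 1 + 1 + 1 + 1
2 + 2 + 2 + 1 + 1 + 1 + 1 + 1 + 1 + 1 + 1 + 1 + 1 + 1
2 + 2 + 1 + 1 + 1 + 1 + 1 + 1 + 1 + 1 + 1 + 1 + 1 + 1 + 1
2 + 1 + 1 + 1 + 1 + 1 + 1 + 1 + 1 + 1 + 1 + 1 + 1 + 1 + 1 + 1
1 + 1 + 1 + 1 + 1 + 1 + 1 + 1 + 1 + 1 + 1 + 1 + 1 + 1 + 1 + 1 + 1
That's 23 in total.

23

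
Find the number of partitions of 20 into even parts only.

There are too many to list fully; the first 12 (by largest part) are:
20
18, 2
16, 4
16, 2, 2
14, 6
14, 4, 2
14, 2, 2, 2
12, 8
12, 6, 2
12, 4, 4
12, 4, 2, 2
12, 2, 2, 2, 2
…and 30 more, for 42 total.

42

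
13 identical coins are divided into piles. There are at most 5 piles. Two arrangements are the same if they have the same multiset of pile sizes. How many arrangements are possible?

57

A partial list (first 12 by largest part):
13
1+12
2+11
1+1+11
3+10
1+2+10
1+1+1+10
4+9
1+3+9
2+2+9
1+1+2+9
1+1+1+1+9
…and 45 more, for 57 total.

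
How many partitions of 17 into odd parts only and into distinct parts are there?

They are:
17
13+3+1
11+5+1
9+7+1
9+5+3

5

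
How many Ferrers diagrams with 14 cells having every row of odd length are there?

22

Listing the qualifying partitions of 14:
1 + 13
3 + 11
1 + 1 + 1 + 11
5 + 9
1 + 1 + 3 + 9
1 + 1 + 1 + 1 + 1 + 9
7 + 7
1 + 1 + 5 + 7
1 + 3 + 3 + 7
1 + 1 + 1 + 1 + 3 + 7
1 + 1 + 1 + 1 + 1 + 1 + 1 + 7
1 + 3 + 5 + 5
1 + 1 + 1 + 1 + 5 + 5
3 + 3 + 3 + 5
1 + 1 + 1 + 3 + 3 + 5
1 + 1 + 1 + 1 + 1 + 1 + 3 + 5
1 + 1 + 1 + 1 + 1 + 1 + 1 + 1 + 1 + 5
1 + 1 + 3 + 3 + 3 + 3
1 + 1 + 1 + 1 + 1 + 3 + 3 + 3
1 + 1 + 1 + 1 + 1 + 1 + 1 + 1 + 3 + 3
1 + 1 + 1 + 1 + 1 + 1 + 1 + 1 + 1 + 1 + 1 + 3
1 + 1 + 1 + 1 + 1 + 1 + 1 + 1 + 1 + 1 + 1 + 1 + 1 + 1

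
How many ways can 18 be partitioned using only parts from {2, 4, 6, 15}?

12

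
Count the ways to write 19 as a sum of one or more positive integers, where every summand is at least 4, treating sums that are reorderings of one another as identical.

The partitions of 19 that satisfy the conditions:
19
15,4
14,5
13,6
12,7
11,8
11,4,4
10,9
10,5,4
9,6,4
9,5,5
8,7,4
8,6,5
7,7,5
7,6,6
7,4,4,4
6,5,4,4
5,5,5,4

18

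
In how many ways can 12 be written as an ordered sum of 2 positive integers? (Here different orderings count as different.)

A composition of 12 into 2 positive parts is chosen by placing 1 dividers among the 11 gaps between 12 units: C(11,1) = 11.

11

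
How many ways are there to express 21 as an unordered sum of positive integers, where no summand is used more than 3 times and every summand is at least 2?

Systematic enumeration (by largest part, then next-largest, …) yields 131.

131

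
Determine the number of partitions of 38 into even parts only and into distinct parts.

There are too many to list fully; the first 12 (by largest part) are:
38
2 + 36
4 + 34
6 + 32
2 + 4 + 32
8 + 30
2 + 6 + 30
10 + 28
2 + 8 + 28
4 + 6 + 28
12 + 26
2 + 10 + 26
…and 42 more, for 54 total.

54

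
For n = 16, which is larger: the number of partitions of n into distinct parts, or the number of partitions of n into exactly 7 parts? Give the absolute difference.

4

Partitions of 16 into distinct parts: 32.
Partitions of 16 into exactly 7 parts: 28.
|32 − 28| = 4.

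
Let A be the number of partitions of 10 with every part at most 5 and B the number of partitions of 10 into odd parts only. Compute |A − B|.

20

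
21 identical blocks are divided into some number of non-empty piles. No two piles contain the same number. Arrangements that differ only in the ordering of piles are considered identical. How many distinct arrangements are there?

76

Direct enumeration gives 76 partitions.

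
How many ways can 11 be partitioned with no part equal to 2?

26

There are too many to list fully; the first 12 (by largest part) are:
11
1 + 10
1 + 1 + 9
3 + 8
1 + 1 + 1 + 8
4 + 7
1 + 3 + 7
1 + 1 + 1 + 1 + 7
5 + 6
1 + 4 + 6
1 + 1 + 3 + 6
1 + 1 + 1 + 1 + 1 + 6
…and 14 more, for 26 total.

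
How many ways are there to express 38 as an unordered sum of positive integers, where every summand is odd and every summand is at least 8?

Enumerating:
29 + 9
27 + 11
25 + 13
23 + 15
21 + 17
19 + 19
11 + 9 + 9 + 9

7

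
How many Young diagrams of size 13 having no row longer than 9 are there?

Enumerating by decreasing first part gives 94 partitions in all.

94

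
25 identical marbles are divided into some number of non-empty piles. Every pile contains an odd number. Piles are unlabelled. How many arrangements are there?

There are 142 such partitions.

142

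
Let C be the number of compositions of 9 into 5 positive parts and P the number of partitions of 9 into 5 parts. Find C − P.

65

Ordered (compositions into 5 parts): C(8,4) = 70.
Partitions of 9 into exactly 5 parts: 5.
Difference: 70 − 5 = 65.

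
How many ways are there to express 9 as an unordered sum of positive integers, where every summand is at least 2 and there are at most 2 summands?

They are:
9
2+7
3+6
4+5

4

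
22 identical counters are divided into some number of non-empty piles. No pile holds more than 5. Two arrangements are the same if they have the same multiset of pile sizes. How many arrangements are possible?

255

There are 255 such partitions.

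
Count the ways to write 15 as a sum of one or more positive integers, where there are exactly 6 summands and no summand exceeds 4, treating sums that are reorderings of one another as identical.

Enumerating:
4, 4, 4, 1, 1, 1
4, 4, 3, 2, 1, 1
4, 4, 2, 2, 2, 1
4, 3, 3, 3, 1, 1
4, 3, 3, 2, 2, 1
4, 3, 2, 2, 2, 2
3, 3, 3, 3, 2, 1
3, 3, 3, 2, 2, 2
That's 8 in total.

8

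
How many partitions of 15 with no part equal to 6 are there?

146

Systematic enumeration (by largest part, then next-largest, …) yields 146.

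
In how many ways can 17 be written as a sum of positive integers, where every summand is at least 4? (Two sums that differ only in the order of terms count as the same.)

Enumerating:
17
4+13
5+12
6+11
7+10
8+9
4+4+9
4+5+8
4+6+7
5+5+7
5+6+6
4+4+4+5
Counting gives 12.

12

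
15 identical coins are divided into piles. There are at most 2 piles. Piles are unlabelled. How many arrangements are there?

Listing the qualifying partitions of 15:
15
1+14
2+13
3+12
4+11
5+10
6+9
7+8

8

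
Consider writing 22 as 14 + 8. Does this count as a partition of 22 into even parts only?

The parts sum to 22, and the condition 'every summand is even' holds.

Yes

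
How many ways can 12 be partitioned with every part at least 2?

Listing the qualifying partitions of 12:
12
10 + 2
9 + 3
8 + 4
8 + 2 + 2
7 + 5
7 + 3 + 2
6 + 6
6 + 4 + 2
6 + 3 + 3
6 + 2 + 2 + 2
5 + 5 + 2
5 + 4 + 3
5 + 3 + 2 + 2
4 + 4 + 4
4 + 4 + 2 + 2
4 + 3 + 3 + 2
4 + 2 + 2 + 2 + 2
3 + 3 + 3 + 3
3 + 3 + 2 + 2 + 2
2 + 2 + 2 + 2 + 2 + 2

21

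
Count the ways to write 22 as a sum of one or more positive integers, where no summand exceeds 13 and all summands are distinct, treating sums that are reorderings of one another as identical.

64

There are too many to list fully; the first 12 (by largest part) are:
9 + 13
1 + 8 + 13
2 + 7 + 13
3 + 6 + 13
1 + 2 + 6 + 13
4 + 5 + 13
1 + 3 + 5 + 13
2 + 3 + 4 + 13
10 + 12
1 + 9 + 12
2 + 8 + 12
3 + 7 + 12
…and 52 more, for 64 total.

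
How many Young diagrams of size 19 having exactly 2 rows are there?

The partitions of 19 that satisfy the conditions:
1, 18
2, 17
3, 16
4, 15
5, 14
6, 13
7, 12
8, 11
9, 10

9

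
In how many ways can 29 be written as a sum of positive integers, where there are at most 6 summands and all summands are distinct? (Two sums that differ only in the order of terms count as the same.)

255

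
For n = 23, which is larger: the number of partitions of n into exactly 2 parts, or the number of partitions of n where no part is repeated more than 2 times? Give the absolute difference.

Partitions of 23 into exactly 2 parts: 11.
Partitions of 23 where no part is repeated more than 2 times: 355.
|11 − 355| = 344.

344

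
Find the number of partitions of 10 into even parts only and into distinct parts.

3

The partitions of 10 that satisfy the conditions:
10
8 + 2
6 + 4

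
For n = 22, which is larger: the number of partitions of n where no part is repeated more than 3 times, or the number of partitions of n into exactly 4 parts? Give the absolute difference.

Partitions of 22 where no part is repeated more than 3 times: 484.
Partitions of 22 into exactly 4 parts: 84.
|484 − 84| = 400.

400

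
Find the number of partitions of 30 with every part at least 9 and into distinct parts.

Enumerating:
30
21+9
20+10
19+11
18+12
17+13
16+14
11+10+9

8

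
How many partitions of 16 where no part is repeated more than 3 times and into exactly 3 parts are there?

21

Enumerating:
1+1+14
1+2+13
1+3+12
2+2+12
1+4+11
2+3+11
1+5+10
2+4+10
3+3+10
1+6+9
2+5+9
3+4+9
1+7+8
2+6+8
3+5+8
4+4+8
2+7+7
3+6+7
4+5+7
4+6+6
5+5+6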